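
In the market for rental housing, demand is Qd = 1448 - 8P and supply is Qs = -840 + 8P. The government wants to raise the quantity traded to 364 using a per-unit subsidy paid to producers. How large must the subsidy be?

At Q = 364, invert demand for the buyer price: Pb = (1448 − 364)/8 = 135.5; invert supply for the seller price: Ps = (364 − (-840))/8 = 150.5.
The subsidy must fill the gap: s = Ps − Pb = 150.5 − 135.5 = 15.

Required subsidy s = 15 per unit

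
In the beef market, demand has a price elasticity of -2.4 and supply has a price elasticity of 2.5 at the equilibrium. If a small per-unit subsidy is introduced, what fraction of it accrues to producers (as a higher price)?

Producer share = 24/49

For a small subsidy around the equilibrium, the benefit split depends on the relative slopes, which at a point are proportional to the elasticities.
Buyer share = εs/(εs + |εd|) = 2.5/(2.5 + 2.4) = 25/49; seller share = |εd|/(εs + |εd|) = 24/49.
So producers capture 24/49 of the subsidy.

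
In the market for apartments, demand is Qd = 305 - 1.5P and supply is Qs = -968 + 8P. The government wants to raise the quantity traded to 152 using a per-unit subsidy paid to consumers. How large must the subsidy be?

Required subsidy s = 38 per unit

At Q = 152, invert demand for the buyer price: Pb = (305 − 152)/1.5 = 102; invert supply for the seller price: Ps = (152 − (-968))/8 = 140.
The subsidy must fill the gap: s = Ps − Pb = 140 − 102 = 38.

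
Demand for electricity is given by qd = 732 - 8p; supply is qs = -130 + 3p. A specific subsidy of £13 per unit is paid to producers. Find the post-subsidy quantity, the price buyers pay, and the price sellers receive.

Pre-subsidy: 732 - 8p = -130 + 3p gives p* = 862/11, q* = 1156/11.
With the subsidy, sellers receive ps = pb + 13 for each unit, where pb is the price buyers pay.
Supply in terms of pb becomes qs = -130 + 3(pb + 13) = -91 + 3pb. Setting this equal to demand: 732 - 8pb = -91 + 3pb, so pb = 823/11.
Sellers receive ps = 823/11 + 13 = 966/11; q' = 732 − 8·(823/11) = 1468/11.

q' = 1468/11; buyers pay 823/11; sellers receive 966/11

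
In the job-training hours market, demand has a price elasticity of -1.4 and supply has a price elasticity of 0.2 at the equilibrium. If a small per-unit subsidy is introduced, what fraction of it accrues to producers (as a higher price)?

For a small subsidy around the equilibrium, the benefit split depends on the relative slopes, which at a point are proportional to the elasticities.
Buyer share = εs/(εs + |εd|) = 0.2/(0.2 + 1.4) = 0.125; seller share = |εd|/(εs + |εd|) = 0.875.
So producers capture 0.875 of the subsidy.

Producer share = 0.875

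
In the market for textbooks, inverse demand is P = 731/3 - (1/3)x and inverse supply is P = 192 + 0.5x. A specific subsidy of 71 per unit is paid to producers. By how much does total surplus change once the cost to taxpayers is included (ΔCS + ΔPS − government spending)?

Net change in total surplus = -3024.6

Pre-subsidy: 731/3 - (1/3)x = 192 + 0.5x gives x* = 62 and P* = 223.
With the subsidy, sellers receive Ps = Pb + 71 for each unit, where Pb is the price buyers pay.
On the curves, Pb = 731/3 - (1/3)x and Ps = 192 + 0.5x; the wedge Ps − Pb = 71 gives 192 + 0.5x − (731/3 - (1/3)x) = 71, so x' = 147.2.
Then Pb = 731/3 − (1/3)·147.2 = 194.6 and Ps = 192 + 0.5·147.2 = 265.6.
ΔCS = ½(62 + 147.2)(223 − 194.6) = 2970.64; ΔPS = ½(62 + 147.2)(265.6 − 223) = 4455.96.
Government spending = 71 × 147.2 = 10451.2.
Net change = 2970.64 + 4455.96 − 10451.2 = -3024.6. The loss equals the DWL triangle ½·71·85.2.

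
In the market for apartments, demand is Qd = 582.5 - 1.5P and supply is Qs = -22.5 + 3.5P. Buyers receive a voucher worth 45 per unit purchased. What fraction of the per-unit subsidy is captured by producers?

Producer share = 0.3

Pre-subsidy: 582.5 - 1.5P = -22.5 + 3.5P gives P* = 121, Q* = 401.
With the rebate, buyers effectively pay Pb = Ps − 45, where Ps is the price sellers receive.
Demand in terms of Ps becomes Qd = 582.5 − 1.5(Ps − 45) = 650 - 1.5Ps. Setting this equal to supply: 650 - 1.5Ps = -22.5 + 3.5Ps, so Ps = 134.5.
Buyers pay Pb = 134.5 − 45 = 89.5; Q' = -22.5 + 3.5·134.5 = 448.25.
Buyers' price falls by P* − Pb = 121 − 89.5 = 31.5; sellers' price rises by Ps − P* = 134.5 − 121 = 13.5.
So producers capture 13.5/45 = 0.3 of each unit of subsidy.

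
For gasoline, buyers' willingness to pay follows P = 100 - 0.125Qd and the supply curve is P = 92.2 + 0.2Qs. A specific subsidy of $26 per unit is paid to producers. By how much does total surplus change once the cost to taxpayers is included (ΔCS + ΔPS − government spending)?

Net change in total surplus = -$1040

Pre-subsidy: 100 - 0.125Q = 92.2 + 0.2Q gives Q* = 24 and P* = 97.
With the subsidy, sellers receive Ps = Pb + 26 for each unit, where Pb is the price buyers pay.
On the curves, Pb = 100 - 0.125Q and Ps = 92.2 + 0.2Q; the wedge Ps − Pb = 26 gives 92.2 + 0.2Q − (100 - 0.125Q) = 26, so Q' = 104.
Then Pb = 100 − 0.125·104 = 87 and Ps = 92.2 + 0.2·104 = 113.
ΔCS = ½(24 + 104)(97 − 87) = 640; ΔPS = ½(24 + 104)(113 − 97) = 1024.
Government spending = 26 × 104 = 2704.
Net change = 640 + 1024 − 2704 = -1040. The loss equals the DWL triangle ½·26·80.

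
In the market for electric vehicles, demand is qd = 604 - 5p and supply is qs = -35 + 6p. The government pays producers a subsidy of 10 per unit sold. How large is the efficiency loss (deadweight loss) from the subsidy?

Deadweight loss = 1500/11

Pre-subsidy: 604 - 5p = -35 + 6p gives p* = 639/11, q* = 3449/11.
With the subsidy, sellers receive ps = pb + 10 for each unit, where pb is the price buyers pay.
Supply in terms of pb becomes qs = -35 + 6(pb + 10) = 25 + 6pb. Setting this equal to demand: 604 - 5pb = 25 + 6pb, so pb = 579/11.
Sellers receive ps = 579/11 + 10 = 689/11; q' = 604 − 5·(579/11) = 3749/11.
The subsidy expands output by 3749/11 − 3449/11 = 300/11 past the efficient level; on those units the gap between marginal cost and willingness to pay runs from 0 up to 10.
DWL = ½ × 10 × 300/11 = 1500/11.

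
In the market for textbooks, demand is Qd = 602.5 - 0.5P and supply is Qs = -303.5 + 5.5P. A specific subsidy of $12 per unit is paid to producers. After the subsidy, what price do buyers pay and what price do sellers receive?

Pre-subsidy: 602.5 - 0.5P = -303.5 + 5.5P gives P* = 151, Q* = 527.
With the subsidy, sellers receive Ps = Pb + 12 for each unit, where Pb is the price buyers pay.
Supply in terms of Pb becomes Qs = -303.5 + 5.5(Pb + 12) = -237.5 + 5.5Pb. Setting this equal to demand: 602.5 - 0.5Pb = -237.5 + 5.5Pb, so Pb = 140.
Sellers receive Ps = 140 + 12 = 152; Q' = 602.5 − 0.5·140 = 532.5.

Buyers pay $140; sellers receive $152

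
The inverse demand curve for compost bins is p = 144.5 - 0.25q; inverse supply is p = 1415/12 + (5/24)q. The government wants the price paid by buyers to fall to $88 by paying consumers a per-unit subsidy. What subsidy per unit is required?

At a buyer price of 88, quantity demanded is 578 − 4·88 = 226.
Sellers supply 226 only when they receive ps = 1415/12 + (5/24)·226 = 165.
s = ps − pb = 165 − 88 = 77.

Required subsidy s = $77 per unit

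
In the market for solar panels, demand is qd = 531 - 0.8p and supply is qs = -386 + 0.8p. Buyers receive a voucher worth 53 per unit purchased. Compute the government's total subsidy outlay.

Pre-subsidy: 531 - 0.8p = -386 + 0.8p gives p* = 573.125, q* = 72.5.
With the rebate, buyers effectively pay pb = ps − 53, where ps is the price sellers receive.
Demand in terms of ps becomes qd = 531 − 0.8(ps − 53) = 573.4 - 0.8ps. Setting this equal to supply: 573.4 - 0.8ps = -386 + 0.8ps, so ps = 599.625.
Buyers pay pb = 599.625 − 53 = 546.625; q' = -386 + 0.8·599.625 = 93.7.
Government outlay = subsidy × quantity = 53 × 93.7 = 4966.1.

Government cost = 4966.1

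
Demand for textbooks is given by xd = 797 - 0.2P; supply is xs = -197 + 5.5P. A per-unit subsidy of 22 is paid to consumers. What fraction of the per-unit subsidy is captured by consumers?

Pre-subsidy: 797 - 0.2P = -197 + 5.5P gives P* = 9940/57, x* = 43441/57.
With the rebate, buyers effectively pay Pb = Ps − 22, where Ps is the price sellers receive.
Demand in terms of Ps becomes xd = 797 − 0.2(Ps − 22) = 801.4 - 0.2Ps. Setting this equal to supply: 801.4 - 0.2Ps = -197 + 5.5Ps, so Ps = 3328/19.
Buyers pay Pb = 3328/19 − 22 = 2910/19; x' = -197 + 5.5·(3328/19) = 14561/19.
Buyers' price falls by P* − Pb = 9940/57 − 2910/19 = 1210/57; sellers' price rises by Ps − P* = 3328/19 − 9940/57 = 44/57.
So consumers capture (1210/57)/22 = 55/57 of each unit of subsidy.

Consumer share = 55/57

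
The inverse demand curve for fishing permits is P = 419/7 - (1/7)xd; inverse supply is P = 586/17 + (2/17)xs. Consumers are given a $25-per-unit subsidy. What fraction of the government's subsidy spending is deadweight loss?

DWL / government spending = 2975/11992

Pre-subsidy: 419/7 - (1/7)x = 586/17 + (2/17)x gives x* = 3021/31 and P* = 1424/31.
With the rebate, buyers effectively pay Pb = Ps − 25, where Ps is the price sellers receive.
On the curves, Pb = 419/7 - (1/7)x and Ps = 586/17 + (2/17)x; the wedge Ps − Pb = 25 gives 586/17 + (2/17)x − (419/7 - (1/7)x) = 25, so x' = 5996/31.
Then Pb = 419/7 − (1/7)·(5996/31) = 999/31 and Ps = 586/17 + (2/17)·(5996/31) = 1774/31.
ΔCS = ½(3021/31 + 5996/31)(1424/31 − 999/31) = 3832225/1922; ΔPS = ½(3021/31 + 5996/31)(1774/31 − 1424/31) = 1577975/961.
Government spending = 25 × 5996/31 = 149900/31.
DWL = ½ × 25 × (5996/31 − 3021/31) = 74375/62; fraction = (74375/62) / (149900/31) = 2975/11992.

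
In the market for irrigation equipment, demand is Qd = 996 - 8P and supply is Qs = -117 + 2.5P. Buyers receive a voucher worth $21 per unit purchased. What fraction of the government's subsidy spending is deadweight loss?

Pre-subsidy: 996 - 8P = -117 + 2.5P gives P* = 106, Q* = 148.
With the rebate, buyers effectively pay Pb = Ps − 21, where Ps is the price sellers receive.
Demand in terms of Ps becomes Qd = 996 − 8(Ps − 21) = 1164 - 8Ps. Setting this equal to supply: 1164 - 8Ps = -117 + 2.5Ps, so Ps = 122.
Buyers pay Pb = 122 − 21 = 101; Q' = -117 + 2.5·122 = 188.
ΔCS = ½(148 + 188)(106 − 101) = 840; ΔPS = ½(148 + 188)(122 − 106) = 2688.
Government spending = 21 × 188 = 3948.
DWL = ½ × 21 × (188 − 148) = 420; fraction = 420 / 3948 = 5/47.

DWL / government spending = 5/47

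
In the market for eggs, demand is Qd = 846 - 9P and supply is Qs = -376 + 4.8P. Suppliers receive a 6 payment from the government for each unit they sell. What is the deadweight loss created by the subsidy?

Deadweight loss = 1296/23

Pre-subsidy: 846 - 9P = -376 + 4.8P gives P* = 6110/69, Q* = 1128/23.
With the subsidy, sellers receive Ps = Pb + 6 for each unit, where Pb is the price buyers pay.
Supply in terms of Pb becomes Qs = -376 + 4.8(Pb + 6) = -347.2 + 4.8Pb. Setting this equal to demand: 846 - 9Pb = -347.2 + 4.8Pb, so Pb = 5966/69.
Sellers receive Ps = 5966/69 + 6 = 6380/69; Q' = 846 − 9·(5966/69) = 1560/23.
The subsidy expands output by 1560/23 − 1128/23 = 432/23 past the efficient level; on those units the gap between marginal cost and willingness to pay runs from 0 up to 6.
DWL = ½ × 6 × 432/23 = 1296/23.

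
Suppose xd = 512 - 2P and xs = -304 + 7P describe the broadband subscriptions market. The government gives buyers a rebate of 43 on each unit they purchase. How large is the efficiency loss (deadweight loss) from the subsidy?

Pre-subsidy: 512 - 2P = -304 + 7P gives P* = 272/3, x* = 992/3.
With the rebate, buyers effectively pay Pb = Ps − 43, where Ps is the price sellers receive.
Demand in terms of Ps becomes xd = 512 − 2(Ps − 43) = 598 - 2Ps. Setting this equal to supply: 598 - 2Ps = -304 + 7Ps, so Ps = 902/9.
Buyers pay Pb = 902/9 − 43 = 515/9; x' = -304 + 7·(902/9) = 3578/9.
The subsidy expands output by 3578/9 − 992/3 = 602/9 past the efficient level; on those units the gap between marginal cost and willingness to pay runs from 0 up to 43.
DWL = ½ × 43 × 602/9 = 12943/9.

Deadweight loss = 12943/9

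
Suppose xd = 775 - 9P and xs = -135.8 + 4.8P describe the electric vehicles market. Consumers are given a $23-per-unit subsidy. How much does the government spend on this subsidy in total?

Government cost = $5819

Pre-subsidy: 775 - 9P = -135.8 + 4.8P gives P* = 66, x* = 181.
With the rebate, buyers effectively pay Pb = Ps − 23, where Ps is the price sellers receive.
Demand in terms of Ps becomes xd = 775 − 9(Ps − 23) = 982 - 9Ps. Setting this equal to supply: 982 - 9Ps = -135.8 + 4.8Ps, so Ps = 81.
Buyers pay Pb = 81 − 23 = 58; x' = -135.8 + 4.8·81 = 253.
Government outlay = subsidy × quantity = 23 × 253 = 5819.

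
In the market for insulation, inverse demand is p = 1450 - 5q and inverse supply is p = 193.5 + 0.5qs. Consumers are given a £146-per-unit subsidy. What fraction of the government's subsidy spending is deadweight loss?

Pre-subsidy: 1450 - 5q = 193.5 + 0.5q gives q* = 2513/11 and p* = 3385/11.
With the rebate, buyers effectively pay pb = ps − 146, where ps is the price sellers receive.
On the curves, pb = 1450 - 5q and ps = 193.5 + 0.5q; the wedge ps − pb = 146 gives 193.5 + 0.5q − (1450 - 5q) = 146, so q' = 255.
Then pb = 1450 − 5·255 = 175 and ps = 193.5 + 0.5·255 = 321.
ΔCS = ½(2513/11 + 255)(3385/11 − 175) = 3882140/121; ΔPS = ½(2513/11 + 255)(321 − 3385/11) = 388214/121.
Government spending = 146 × 255 = 37230.
DWL = ½ × 146 × (255 − 2513/11) = 21316/11; fraction = (21316/11) / 37230 = 146/2805.

DWL / government spending = 146/2805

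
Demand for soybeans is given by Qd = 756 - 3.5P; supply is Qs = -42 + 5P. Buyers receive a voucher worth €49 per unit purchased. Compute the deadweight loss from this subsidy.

Pre-subsidy: 756 - 3.5P = -42 + 5P gives P* = 1596/17, Q* = 7266/17.
With the rebate, buyers effectively pay Pb = Ps − 49, where Ps is the price sellers receive.
Demand in terms of Ps becomes Qd = 756 − 3.5(Ps − 49) = 927.5 - 3.5Ps. Setting this equal to supply: 927.5 - 3.5Ps = -42 + 5Ps, so Ps = 1939/17.
Buyers pay Pb = 1939/17 − 49 = 1106/17; Q' = -42 + 5·(1939/17) = 8981/17.
The subsidy expands output by 8981/17 − 7266/17 = 1715/17 past the efficient level; on those units the gap between marginal cost and willingness to pay runs from 0 up to 49.
DWL = ½ × 49 × 1715/17 = 84035/34.

Deadweight loss = 84035/34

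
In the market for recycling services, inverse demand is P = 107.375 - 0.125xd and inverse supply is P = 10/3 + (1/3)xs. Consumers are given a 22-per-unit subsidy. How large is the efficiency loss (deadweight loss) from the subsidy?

Deadweight loss = 528

Pre-subsidy: 107.375 - 0.125x = 10/3 + (1/3)x gives x* = 227 and P* = 79.
With the rebate, buyers effectively pay Pb = Ps − 22, where Ps is the price sellers receive.
On the curves, Pb = 107.375 - 0.125x and Ps = 10/3 + (1/3)x; the wedge Ps − Pb = 22 gives 10/3 + (1/3)x − (107.375 - 0.125x) = 22, so x' = 275.
Then Pb = 107.375 − 0.125·275 = 73 and Ps = 10/3 + (1/3)·275 = 95.
The subsidy expands output by 275 − 227 = 48 past the efficient level; on those units the gap between marginal cost and willingness to pay runs from 0 up to 22.
DWL = ½ × 22 × 48 = 528.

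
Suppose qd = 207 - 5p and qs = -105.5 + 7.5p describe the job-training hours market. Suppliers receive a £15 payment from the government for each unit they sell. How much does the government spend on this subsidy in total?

Government cost = £1905

Pre-subsidy: 207 - 5p = -105.5 + 7.5p gives p* = 25, q* = 82.
With the subsidy, sellers receive ps = pb + 15 for each unit, where pb is the price buyers pay.
Supply in terms of pb becomes qs = -105.5 + 7.5(pb + 15) = 7 + 7.5pb. Setting this equal to demand: 207 - 5pb = 7 + 7.5pb, so pb = 16.
Sellers receive ps = 16 + 15 = 31; q' = 207 − 5·16 = 127.
Government outlay = subsidy × quantity = 15 × 127 = 1905.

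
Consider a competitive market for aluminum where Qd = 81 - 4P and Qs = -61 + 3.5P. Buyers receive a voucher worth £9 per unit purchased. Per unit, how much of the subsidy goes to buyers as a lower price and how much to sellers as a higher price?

Pre-subsidy: 81 - 4P = -61 + 3.5P gives P* = 284/15, Q* = 79/15.
With the rebate, buyers effectively pay Pb = Ps − 9, where Ps is the price sellers receive.
Demand in terms of Ps becomes Qd = 81 − 4(Ps − 9) = 117 - 4Ps. Setting this equal to supply: 117 - 4Ps = -61 + 3.5Ps, so Ps = 356/15.
Buyers pay Pb = 356/15 − 9 = 221/15; Q' = -61 + 3.5·(356/15) = 331/15.
Buyers' price falls by P* − Pb = 284/15 − 221/15 = 4.2; sellers' price rises by Ps − P* = 356/15 − 284/15 = 4.8.

Buyers gain £4.2 per unit; sellers gain £4.8 per unit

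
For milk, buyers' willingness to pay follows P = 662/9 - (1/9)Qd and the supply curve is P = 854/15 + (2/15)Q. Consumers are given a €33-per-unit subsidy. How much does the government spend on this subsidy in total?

Pre-subsidy: 662/9 - (1/9)Q = 854/15 + (2/15)Q gives Q* = 68 and P* = 66.
With the rebate, buyers effectively pay Pb = Ps − 33, where Ps is the price sellers receive.
On the curves, Pb = 662/9 - (1/9)Q and Ps = 854/15 + (2/15)Q; the wedge Ps − Pb = 33 gives 854/15 + (2/15)Q − (662/9 - (1/9)Q) = 33, so Q' = 203.
Then Pb = 662/9 − (1/9)·203 = 51 and Ps = 854/15 + (2/15)·203 = 84.
Government outlay = subsidy × quantity = 33 × 203 = 6699.

Government cost = €6699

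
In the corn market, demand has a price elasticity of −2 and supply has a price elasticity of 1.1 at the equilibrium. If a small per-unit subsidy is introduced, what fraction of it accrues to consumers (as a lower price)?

Consumer share = 11/31

For a small subsidy around the equilibrium, the benefit split depends on the relative slopes, which at a point are proportional to the elasticities.
Buyer share = εs/(εs + |εd|) = 1.1/(1.1 + 2) = 11/31; seller share = |εd|/(εs + |εd|) = 20/31.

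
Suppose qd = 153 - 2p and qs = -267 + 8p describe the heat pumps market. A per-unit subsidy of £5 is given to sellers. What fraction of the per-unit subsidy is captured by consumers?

Consumer share = 0.8

Pre-subsidy: 153 - 2p = -267 + 8p gives p* = 42, q* = 69.
With the subsidy, sellers receive ps = pb + 5 for each unit, where pb is the price buyers pay.
Supply in terms of pb becomes qs = -267 + 8(pb + 5) = -227 + 8pb. Setting this equal to demand: 153 - 2pb = -227 + 8pb, so pb = 38.
Sellers receive ps = 38 + 5 = 43; q' = 153 − 2·38 = 77.
Buyers' price falls by p* − pb = 42 − 38 = 4; sellers' price rises by ps − p* = 43 − 42 = 1.
So consumers capture 4/5 = 0.8 of each unit of subsidy.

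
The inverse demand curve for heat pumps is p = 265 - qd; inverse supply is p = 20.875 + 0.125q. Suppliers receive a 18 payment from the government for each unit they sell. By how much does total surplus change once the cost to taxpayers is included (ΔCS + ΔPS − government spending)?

Net change in total surplus = -144

Pre-subsidy: 265 - q = 20.875 + 0.125q gives q* = 217 and p* = 48.
With the subsidy, sellers receive ps = pb + 18 for each unit, where pb is the price buyers pay.
On the curves, pb = 265 - q and ps = 20.875 + 0.125q; the wedge ps − pb = 18 gives 20.875 + 0.125q − (265 - q) = 18, so q' = 233.
Then pb = 265 − 1·233 = 32 and ps = 20.875 + 0.125·233 = 50.
ΔCS = ½(217 + 233)(48 − 32) = 3600; ΔPS = ½(217 + 233)(50 − 48) = 450.
Government spending = 18 × 233 = 4194.
Net change = 3600 + 450 − 4194 = -144. The loss equals the DWL triangle ½·18·16.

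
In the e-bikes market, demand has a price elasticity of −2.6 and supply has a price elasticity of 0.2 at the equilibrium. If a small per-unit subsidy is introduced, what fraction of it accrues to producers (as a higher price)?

For a small subsidy around the equilibrium, the benefit split depends on the relative slopes, which at a point are proportional to the elasticities.
Buyer share = εs/(εs + |εd|) = 0.2/(0.2 + 2.6) = 1/14; seller share = |εd|/(εs + |εd|) = 13/14.
So producers capture 13/14 of the subsidy.

Producer share = 13/14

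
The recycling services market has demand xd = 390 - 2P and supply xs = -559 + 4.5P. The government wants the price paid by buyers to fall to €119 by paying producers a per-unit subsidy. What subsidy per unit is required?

Required subsidy s = €39 per unit

At a buyer price of 119, quantity demanded is 390 − 2·119 = 152.
Sellers supply 152 only when they receive Ps with -559 + 4.5·Ps = 152, i.e. Ps = 158.
s = Ps − Pb = 158 − 119 = 39.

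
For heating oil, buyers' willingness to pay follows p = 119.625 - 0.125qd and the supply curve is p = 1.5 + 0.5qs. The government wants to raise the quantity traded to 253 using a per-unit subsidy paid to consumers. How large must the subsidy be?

At q = 253, from the demand curve buyers pay pb = 119.625 − 0.125·253 = 88; from the supply curve sellers need ps = 1.5 + 0.5·253 = 128.
The subsidy must fill the gap: s = ps − pb = 128 − 88 = 40.

Required subsidy s = 40 per unit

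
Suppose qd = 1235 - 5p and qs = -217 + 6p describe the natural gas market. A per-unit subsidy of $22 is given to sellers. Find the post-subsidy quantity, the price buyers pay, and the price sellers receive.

q' = 635; buyers pay $120; sellers receive $142

Pre-subsidy: 1235 - 5p = -217 + 6p gives p* = 132, q* = 575.
With the subsidy, sellers receive ps = pb + 22 for each unit, where pb is the price buyers pay.
Supply in terms of pb becomes qs = -217 + 6(pb + 22) = -85 + 6pb. Setting this equal to demand: 1235 - 5pb = -85 + 6pb, so pb = 120.
Sellers receive ps = 120 + 22 = 142; q' = 1235 − 5·120 = 635.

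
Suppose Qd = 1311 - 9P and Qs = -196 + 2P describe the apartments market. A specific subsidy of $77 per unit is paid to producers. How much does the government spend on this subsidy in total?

Pre-subsidy: 1311 - 9P = -196 + 2P gives P* = 137, Q* = 78.
With the subsidy, sellers receive Ps = Pb + 77 for each unit, where Pb is the price buyers pay.
Supply in terms of Pb becomes Qs = -196 + 2(Pb + 77) = -42 + 2Pb. Setting this equal to demand: 1311 - 9Pb = -42 + 2Pb, so Pb = 123.
Sellers receive Ps = 123 + 77 = 200; Q' = 1311 − 9·123 = 204.
Government outlay = subsidy × quantity = 77 × 204 = 15708.

Government cost = $15708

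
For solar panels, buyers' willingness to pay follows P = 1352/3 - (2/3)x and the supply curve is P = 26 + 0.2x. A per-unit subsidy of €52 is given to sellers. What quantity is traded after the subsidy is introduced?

x' = 550

Pre-subsidy: 1352/3 - (2/3)x = 26 + 0.2x gives x* = 490 and P* = 124.
With the subsidy, sellers receive Ps = Pb + 52 for each unit, where Pb is the price buyers pay.
On the curves, Pb = 1352/3 - (2/3)x and Ps = 26 + 0.2x; the wedge Ps − Pb = 52 gives 26 + 0.2x − (1352/3 - (2/3)x) = 52, so x' = 550.
Then Pb = 1352/3 − (2/3)·550 = 84 and Ps = 26 + 0.2·550 = 136.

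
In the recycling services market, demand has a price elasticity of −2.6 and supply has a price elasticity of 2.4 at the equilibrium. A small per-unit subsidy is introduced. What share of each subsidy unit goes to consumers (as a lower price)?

For a small subsidy around the equilibrium, the benefit split depends on the relative slopes, which at a point are proportional to the elasticities.
Buyer share = εs/(εs + |εd|) = 2.4/(2.4 + 2.6) = 0.48; seller share = |εd|/(εs + |εd|) = 0.52.

Consumer share = 0.48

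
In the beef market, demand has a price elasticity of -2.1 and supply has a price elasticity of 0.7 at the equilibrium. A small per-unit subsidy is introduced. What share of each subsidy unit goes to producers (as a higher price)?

Producer share = 0.75

For a small subsidy around the equilibrium, the benefit split depends on the relative slopes, which at a point are proportional to the elasticities.
Buyer share = εs/(εs + |εd|) = 0.7/(0.7 + 2.1) = 0.25; seller share = |εd|/(εs + |εd|) = 0.75.
So producers capture 0.75 of the subsidy.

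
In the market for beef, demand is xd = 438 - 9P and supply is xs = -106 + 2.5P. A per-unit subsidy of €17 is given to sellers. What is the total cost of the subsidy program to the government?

Pre-subsidy: 438 - 9P = -106 + 2.5P gives P* = 1088/23, x* = 282/23.
With the subsidy, sellers receive Ps = Pb + 17 for each unit, where Pb is the price buyers pay.
Supply in terms of Pb becomes xs = -106 + 2.5(Pb + 17) = -63.5 + 2.5Pb. Setting this equal to demand: 438 - 9Pb = -63.5 + 2.5Pb, so Pb = 1003/23.
Sellers receive Ps = 1003/23 + 17 = 1394/23; x' = 438 − 9·(1003/23) = 1047/23.
Government outlay = subsidy × quantity = 17 × 1047/23 = 17799/23.

Government cost = 17799/23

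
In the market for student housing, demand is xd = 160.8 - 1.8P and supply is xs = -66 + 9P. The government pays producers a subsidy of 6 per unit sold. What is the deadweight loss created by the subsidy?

Deadweight loss = 27

Pre-subsidy: 160.8 - 1.8P = -66 + 9P gives P* = 21, x* = 123.
With the subsidy, sellers receive Ps = Pb + 6 for each unit, where Pb is the price buyers pay.
Supply in terms of Pb becomes xs = -66 + 9(Pb + 6) = -12 + 9Pb. Setting this equal to demand: 160.8 - 1.8Pb = -12 + 9Pb, so Pb = 16.
Sellers receive Ps = 16 + 6 = 22; x' = 160.8 − 1.8·16 = 132.
The subsidy expands output by 132 − 123 = 9 past the efficient level; on those units the gap between marginal cost and willingness to pay runs from 0 up to 6.
DWL = ½ × 6 × 9 = 27.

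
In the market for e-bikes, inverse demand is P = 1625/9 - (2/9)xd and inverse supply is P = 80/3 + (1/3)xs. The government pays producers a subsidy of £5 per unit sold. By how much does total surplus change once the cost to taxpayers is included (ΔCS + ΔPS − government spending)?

Pre-subsidy: 1625/9 - (2/9)x = 80/3 + (1/3)x gives x* = 277 and P* = 119.
With the subsidy, sellers receive Ps = Pb + 5 for each unit, where Pb is the price buyers pay.
On the curves, Pb = 1625/9 - (2/9)x and Ps = 80/3 + (1/3)x; the wedge Ps − Pb = 5 gives 80/3 + (1/3)x − (1625/9 - (2/9)x) = 5, so x' = 286.
Then Pb = 1625/9 − (2/9)·286 = 117 and Ps = 80/3 + (1/3)·286 = 122.
ΔCS = ½(277 + 286)(119 − 117) = 563; ΔPS = ½(277 + 286)(122 − 119) = 844.5.
Government spending = 5 × 286 = 1430.
Net change = 563 + 844.5 − 1430 = -22.5. The loss equals the DWL triangle ½·5·9.

Net change in total surplus = -£22.5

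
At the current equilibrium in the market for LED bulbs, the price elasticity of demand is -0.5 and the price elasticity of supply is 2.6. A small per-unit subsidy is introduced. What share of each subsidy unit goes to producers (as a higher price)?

For a small subsidy around the equilibrium, the benefit split depends on the relative slopes, which at a point are proportional to the elasticities.
Buyer share = εs/(εs + |εd|) = 2.6/(2.6 + 0.5) = 26/31; seller share = |εd|/(εs + |εd|) = 5/31.
So producers capture 5/31 of the subsidy.

Producer share = 5/31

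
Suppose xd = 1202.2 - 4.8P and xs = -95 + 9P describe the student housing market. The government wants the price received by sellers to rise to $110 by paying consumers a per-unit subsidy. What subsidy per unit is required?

At a seller price of 110, quantity supplied is -95 + 9·110 = 895.
Buyers absorb 895 only when they pay Pb with 1202.2 − 4.8·Pb = 895, i.e. Pb = 64.
s = Ps − Pb = 110 − 64 = 46.

Required subsidy s = $46 per unit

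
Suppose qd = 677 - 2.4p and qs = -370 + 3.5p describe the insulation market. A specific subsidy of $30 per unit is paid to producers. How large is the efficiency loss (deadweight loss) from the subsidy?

Deadweight loss = 37800/59

Pre-subsidy: 677 - 2.4p = -370 + 3.5p gives p* = 10470/59, q* = 14815/59.
With the subsidy, sellers receive ps = pb + 30 for each unit, where pb is the price buyers pay.
Supply in terms of pb becomes qs = -370 + 3.5(pb + 30) = -265 + 3.5pb. Setting this equal to demand: 677 - 2.4pb = -265 + 3.5pb, so pb = 9420/59.
Sellers receive ps = 9420/59 + 30 = 11190/59; q' = 677 − 2.4·(9420/59) = 17335/59.
The subsidy expands output by 17335/59 − 14815/59 = 2520/59 past the efficient level; on those units the gap between marginal cost and willingness to pay runs from 0 up to 30.
DWL = ½ × 30 × 2520/59 = 37800/59.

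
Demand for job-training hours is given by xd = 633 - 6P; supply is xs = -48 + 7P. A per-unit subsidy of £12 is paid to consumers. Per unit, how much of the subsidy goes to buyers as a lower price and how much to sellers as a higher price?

Buyers gain 84/13 per unit; sellers gain 72/13 per unit

Pre-subsidy: 633 - 6P = -48 + 7P gives P* = 681/13, x* = 4143/13.
With the rebate, buyers effectively pay Pb = Ps − 12, where Ps is the price sellers receive.
Demand in terms of Ps becomes xd = 633 − 6(Ps − 12) = 705 - 6Ps. Setting this equal to supply: 705 - 6Ps = -48 + 7Ps, so Ps = 753/13.
Buyers pay Pb = 753/13 − 12 = 597/13; x' = -48 + 7·(753/13) = 4647/13.
Buyers' price falls by P* − Pb = 681/13 − 597/13 = 84/13; sellers' price rises by Ps − P* = 753/13 − 681/13 = 72/13.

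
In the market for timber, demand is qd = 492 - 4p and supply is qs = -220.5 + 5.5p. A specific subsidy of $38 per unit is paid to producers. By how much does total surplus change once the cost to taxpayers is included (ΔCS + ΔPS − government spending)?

Pre-subsidy: 492 - 4p = -220.5 + 5.5p gives p* = 75, q* = 192.
With the subsidy, sellers receive ps = pb + 38 for each unit, where pb is the price buyers pay.
Supply in terms of pb becomes qs = -220.5 + 5.5(pb + 38) = -11.5 + 5.5pb. Setting this equal to demand: 492 - 4pb = -11.5 + 5.5pb, so pb = 53.
Sellers receive ps = 53 + 38 = 91; q' = 492 − 4·53 = 280.
ΔCS = ½(192 + 280)(75 − 53) = 5192; ΔPS = ½(192 + 280)(91 − 75) = 3776.
Government spending = 38 × 280 = 10640.
Net change = 5192 + 3776 − 10640 = -1672. The loss equals the DWL triangle ½·38·88.

Net change in total surplus = -$1672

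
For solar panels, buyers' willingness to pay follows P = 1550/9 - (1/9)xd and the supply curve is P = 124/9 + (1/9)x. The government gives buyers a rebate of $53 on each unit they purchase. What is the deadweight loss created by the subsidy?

Pre-subsidy: 1550/9 - (1/9)x = 124/9 + (1/9)x gives x* = 713 and P* = 93.
With the rebate, buyers effectively pay Pb = Ps − 53, where Ps is the price sellers receive.
On the curves, Pb = 1550/9 - (1/9)x and Ps = 124/9 + (1/9)x; the wedge Ps − Pb = 53 gives 124/9 + (1/9)x − (1550/9 - (1/9)x) = 53, so x' = 951.5.
Then Pb = 1550/9 − (1/9)·951.5 = 66.5 and Ps = 124/9 + (1/9)·951.5 = 119.5.
The subsidy expands output by 951.5 − 713 = 238.5 past the efficient level; on those units the gap between marginal cost and willingness to pay runs from 0 up to 53.
DWL = ½ × 53 × 238.5 = 6320.25.

Deadweight loss = $6320.25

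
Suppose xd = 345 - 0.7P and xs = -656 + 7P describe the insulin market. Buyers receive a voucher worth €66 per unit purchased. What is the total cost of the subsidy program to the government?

Government cost = €19536

Pre-subsidy: 345 - 0.7P = -656 + 7P gives P* = 130, x* = 254.
With the rebate, buyers effectively pay Pb = Ps − 66, where Ps is the price sellers receive.
Demand in terms of Ps becomes xd = 345 − 0.7(Ps − 66) = 391.2 - 0.7Ps. Setting this equal to supply: 391.2 - 0.7Ps = -656 + 7Ps, so Ps = 136.
Buyers pay Pb = 136 − 66 = 70; x' = -656 + 7·136 = 296.
Government outlay = subsidy × quantity = 66 × 296 = 19536.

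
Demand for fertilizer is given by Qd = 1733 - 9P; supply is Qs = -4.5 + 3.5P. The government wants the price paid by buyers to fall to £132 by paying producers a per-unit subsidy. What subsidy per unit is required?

At a buyer price of 132, quantity demanded is 1733 − 9·132 = 545.
Sellers supply 545 only when they receive Ps with -4.5 + 3.5·Ps = 545, i.e. Ps = 157.
s = Ps − Pb = 157 − 132 = 25.

Required subsidy s = £25 per unit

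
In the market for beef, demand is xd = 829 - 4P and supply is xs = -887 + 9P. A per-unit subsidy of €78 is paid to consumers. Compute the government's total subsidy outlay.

Pre-subsidy: 829 - 4P = -887 + 9P gives P* = 132, x* = 301.
With the rebate, buyers effectively pay Pb = Ps − 78, where Ps is the price sellers receive.
Demand in terms of Ps becomes xd = 829 − 4(Ps − 78) = 1141 - 4Ps. Setting this equal to supply: 1141 - 4Ps = -887 + 9Ps, so Ps = 156.
Buyers pay Pb = 156 − 78 = 78; x' = -887 + 9·156 = 517.
Government outlay = subsidy × quantity = 78 × 517 = 40326.

Government cost = €40326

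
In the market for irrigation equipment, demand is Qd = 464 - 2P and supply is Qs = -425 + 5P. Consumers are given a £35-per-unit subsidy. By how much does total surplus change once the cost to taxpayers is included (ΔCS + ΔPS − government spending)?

Net change in total surplus = -£875

Pre-subsidy: 464 - 2P = -425 + 5P gives P* = 127, Q* = 210.
With the rebate, buyers effectively pay Pb = Ps − 35, where Ps is the price sellers receive.
Demand in terms of Ps becomes Qd = 464 − 2(Ps − 35) = 534 - 2Ps. Setting this equal to supply: 534 - 2Ps = -425 + 5Ps, so Ps = 137.
Buyers pay Pb = 137 − 35 = 102; Q' = -425 + 5·137 = 260.
ΔCS = ½(210 + 260)(127 − 102) = 5875; ΔPS = ½(210 + 260)(137 − 127) = 2350.
Government spending = 35 × 260 = 9100.
Net change = 5875 + 2350 − 9100 = -875. The loss equals the DWL triangle ½·35·50.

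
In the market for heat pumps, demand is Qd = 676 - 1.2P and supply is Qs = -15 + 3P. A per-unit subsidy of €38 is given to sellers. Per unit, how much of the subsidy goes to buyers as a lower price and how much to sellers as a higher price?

Pre-subsidy: 676 - 1.2P = -15 + 3P gives P* = 3455/21, Q* = 3350/7.
With the subsidy, sellers receive Ps = Pb + 38 for each unit, where Pb is the price buyers pay.
Supply in terms of Pb becomes Qs = -15 + 3(Pb + 38) = 99 + 3Pb. Setting this equal to demand: 676 - 1.2Pb = 99 + 3Pb, so Pb = 2885/21.
Sellers receive Ps = 2885/21 + 38 = 3683/21; Q' = 676 − 1.2·(2885/21) = 3578/7.
Buyers' price falls by P* − Pb = 3455/21 − 2885/21 = 190/7; sellers' price rises by Ps − P* = 3683/21 − 3455/21 = 76/7.

Buyers gain 190/7 per unit; sellers gain 76/7 per unit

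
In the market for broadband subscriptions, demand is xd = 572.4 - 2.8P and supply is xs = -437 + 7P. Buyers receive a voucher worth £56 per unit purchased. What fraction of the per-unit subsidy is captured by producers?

Producer share = 2/7

Pre-subsidy: 572.4 - 2.8P = -437 + 7P gives P* = 103, x* = 284.
With the rebate, buyers effectively pay Pb = Ps − 56, where Ps is the price sellers receive.
Demand in terms of Ps becomes xd = 572.4 − 2.8(Ps − 56) = 729.2 - 2.8Ps. Setting this equal to supply: 729.2 - 2.8Ps = -437 + 7Ps, so Ps = 119.
Buyers pay Pb = 119 − 56 = 63; x' = -437 + 7·119 = 396.
Buyers' price falls by P* − Pb = 103 − 63 = 40; sellers' price rises by Ps − P* = 119 − 103 = 16.
So producers capture 16/56 = 2/7 of each unit of subsidy.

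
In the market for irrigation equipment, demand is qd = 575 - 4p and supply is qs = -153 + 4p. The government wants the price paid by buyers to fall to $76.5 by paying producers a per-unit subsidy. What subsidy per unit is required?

At a buyer price of 76.5, quantity demanded is 575 − 4·76.5 = 269.
Sellers supply 269 only when they receive ps with -153 + 4·ps = 269, i.e. ps = 105.5.
s = ps − pb = 105.5 − 76.5 = 29.

Required subsidy s = $29 per unit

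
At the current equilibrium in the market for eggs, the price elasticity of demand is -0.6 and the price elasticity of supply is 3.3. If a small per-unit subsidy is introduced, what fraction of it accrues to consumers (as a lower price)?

For a small subsidy around the equilibrium, the benefit split depends on the relative slopes, which at a point are proportional to the elasticities.
Buyer share = εs/(εs + |εd|) = 3.3/(3.3 + 0.6) = 11/13; seller share = |εd|/(εs + |εd|) = 2/13.

Consumer share = 11/13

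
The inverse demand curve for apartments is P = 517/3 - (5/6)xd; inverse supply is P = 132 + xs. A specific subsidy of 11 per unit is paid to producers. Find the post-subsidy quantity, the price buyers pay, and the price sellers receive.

x' = 28; buyers pay 149; sellers receive 160

Pre-subsidy: 517/3 - (5/6)x = 132 + x gives x* = 22 and P* = 154.
With the subsidy, sellers receive Ps = Pb + 11 for each unit, where Pb is the price buyers pay.
On the curves, Pb = 517/3 - (5/6)x and Ps = 132 + x; the wedge Ps − Pb = 11 gives 132 + x − (517/3 - (5/6)x) = 11, so x' = 28.
Then Pb = 517/3 − (5/6)·28 = 149 and Ps = 132 + 1·28 = 160.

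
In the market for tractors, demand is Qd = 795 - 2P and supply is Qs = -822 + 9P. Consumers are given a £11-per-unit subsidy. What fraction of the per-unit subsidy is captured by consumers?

Consumer share = 9/11

Pre-subsidy: 795 - 2P = -822 + 9P gives P* = 147, Q* = 501.
With the rebate, buyers effectively pay Pb = Ps − 11, where Ps is the price sellers receive.
Demand in terms of Ps becomes Qd = 795 − 2(Ps − 11) = 817 - 2Ps. Setting this equal to supply: 817 - 2Ps = -822 + 9Ps, so Ps = 149.
Buyers pay Pb = 149 − 11 = 138; Q' = -822 + 9·149 = 519.
Buyers' price falls by P* − Pb = 147 − 138 = 9; sellers' price rises by Ps − P* = 149 − 147 = 2.
So consumers capture 9/11 = 9/11 of each unit of subsidy.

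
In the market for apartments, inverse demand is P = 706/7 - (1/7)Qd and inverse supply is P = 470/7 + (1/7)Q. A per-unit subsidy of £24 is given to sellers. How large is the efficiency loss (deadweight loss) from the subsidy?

Pre-subsidy: 706/7 - (1/7)Q = 470/7 + (1/7)Q gives Q* = 118 and P* = 84.
With the subsidy, sellers receive Ps = Pb + 24 for each unit, where Pb is the price buyers pay.
On the curves, Pb = 706/7 - (1/7)Q and Ps = 470/7 + (1/7)Q; the wedge Ps − Pb = 24 gives 470/7 + (1/7)Q − (706/7 - (1/7)Q) = 24, so Q' = 202.
Then Pb = 706/7 − (1/7)·202 = 72 and Ps = 470/7 + (1/7)·202 = 96.
The subsidy expands output by 202 − 118 = 84 past the efficient level; on those units the gap between marginal cost and willingness to pay runs from 0 up to 24.
DWL = ½ × 24 × 84 = 1008.

Deadweight loss = £1008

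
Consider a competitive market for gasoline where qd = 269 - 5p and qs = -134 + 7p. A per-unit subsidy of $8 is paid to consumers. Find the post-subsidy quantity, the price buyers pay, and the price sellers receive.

q' = 1493/12; buyers pay 347/12; sellers receive 443/12

Pre-subsidy: 269 - 5p = -134 + 7p gives p* = 403/12, q* = 1213/12.
With the rebate, buyers effectively pay pb = ps − 8, where ps is the price sellers receive.
Demand in terms of ps becomes qd = 269 − 5(ps − 8) = 309 - 5ps. Setting this equal to supply: 309 - 5ps = -134 + 7ps, so ps = 443/12.
Buyers pay pb = 443/12 − 8 = 347/12; q' = -134 + 7·(443/12) = 1493/12.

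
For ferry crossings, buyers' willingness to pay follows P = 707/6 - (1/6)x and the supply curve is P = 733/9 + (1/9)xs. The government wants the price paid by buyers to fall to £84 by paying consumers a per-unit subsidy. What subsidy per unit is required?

Required subsidy s = £20 per unit

At a buyer price of 84, quantity demanded is 707 − 6·84 = 203.
Sellers supply 203 only when they receive Ps = 733/9 + (1/9)·203 = 104.
s = Ps − Pb = 104 − 84 = 20.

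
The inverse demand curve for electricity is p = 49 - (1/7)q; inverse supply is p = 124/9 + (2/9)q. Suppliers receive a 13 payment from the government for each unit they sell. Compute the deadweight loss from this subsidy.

Deadweight loss = 10647/46

Pre-subsidy: 49 - (1/7)q = 124/9 + (2/9)q gives q* = 2219/23 and p* = 810/23.
With the subsidy, sellers receive ps = pb + 13 for each unit, where pb is the price buyers pay.
On the curves, pb = 49 - (1/7)q and ps = 124/9 + (2/9)q; the wedge ps − pb = 13 gives 124/9 + (2/9)q − (49 - (1/7)q) = 13, so q' = 3038/23.
Then pb = 49 − (1/7)·(3038/23) = 693/23 and ps = 124/9 + (2/9)·(3038/23) = 992/23.
The subsidy expands output by 3038/23 − 2219/23 = 819/23 past the efficient level; on those units the gap between marginal cost and willingness to pay runs from 0 up to 13.
DWL = ½ × 13 × 819/23 = 10647/46.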